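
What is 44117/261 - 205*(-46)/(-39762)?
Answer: 97317718/576549 ≈ 168.79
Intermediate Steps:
44117/261 - 205*(-46)/(-39762) = 44117*(1/261) + 9430*(-1/39762) = 44117/261 - 4715/19881 = 97317718/576549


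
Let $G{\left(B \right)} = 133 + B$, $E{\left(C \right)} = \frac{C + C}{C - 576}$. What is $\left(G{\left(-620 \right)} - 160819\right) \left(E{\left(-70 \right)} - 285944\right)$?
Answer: $\frac{14898196673652}{323} \approx 4.6124 \cdot 10^{10}$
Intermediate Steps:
$E{\left(C \right)} = \frac{2 C}{-576 + C}$
$\left(G{\left(-620 \right)} - 160819\right) \left(E{\left(-70 \right)} - 285944\right) = \left(\left(133 - 620\right) - 160819\right) \left(2 \left(-70\right) \frac{1}{-576 - 70} - 285944\right) = \left(-487 - 160819\right) \left(2 \left(-70\right) \frac{1}{-646} - 285944\right) = - 161306 \left(2 \left(-70\right) \left(- \frac{1}{646}\right) - 285944\right) = - 161306 \left(\frac{70}{323} - 285944\right) = \left(-161306\right) \left(- \frac{92359842}{323}\right) = \frac{14898196673652}{323}$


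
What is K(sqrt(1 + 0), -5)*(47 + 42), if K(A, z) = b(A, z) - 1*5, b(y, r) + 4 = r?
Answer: -1246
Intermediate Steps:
b(y, r) = -4 + r
K(A, z) = -9 + z (K(A, z) = (-4 + z) - 1*5 = (-4 + z) - 5 = -9 + z)
K(sqrt(1 + 0), -5)*(47 + 42) = (-9 - 5)*(47 + 42) = -14*89 = -1246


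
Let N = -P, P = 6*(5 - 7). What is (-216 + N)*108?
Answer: -22032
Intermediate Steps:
P = -12 (P = 6*(-2) = -12)
N = 12 (N = -1*(-12) = 12)
(-216 + N)*108 = (-216 + 12)*108 = -204*108 = -22032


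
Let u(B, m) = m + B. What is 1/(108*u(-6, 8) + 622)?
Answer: 1/838 ≈ 0.0011933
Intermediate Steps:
u(B, m) = B + m
1/(108*u(-6, 8) + 622) = 1/(108*(-6 + 8) + 622) = 1/(108*2 + 622) = 1/(216 + 622) = 1/838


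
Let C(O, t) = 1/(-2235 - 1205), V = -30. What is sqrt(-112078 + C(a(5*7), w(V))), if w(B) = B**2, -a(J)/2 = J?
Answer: I*sqrt(82892889015)/860 ≈ 334.78*I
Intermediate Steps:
a(J) = -2*J
C(O, t) = -1/3440 (C(O, t) = 1/(-3440) = -1/3440)
sqrt(-112078 + C(a(5*7), w(V))) = sqrt(-112078 - 1/3440) = sqrt(-385548321/3440) = I*sqrt(82892889015)/860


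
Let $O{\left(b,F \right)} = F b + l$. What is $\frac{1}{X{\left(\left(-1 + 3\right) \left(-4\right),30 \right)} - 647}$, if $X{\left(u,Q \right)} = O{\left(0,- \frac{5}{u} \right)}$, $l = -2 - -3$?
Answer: $- \frac{1}{646} \approx -0.001548$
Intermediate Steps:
$l = 1$ ($l = -2 + 3 = 1$)
$O{\left(b,F \right)} = 1 + F b$ ($O{\left(b,F \right)} = F b + 1 = 1 + F b$)
$X{\left(u,Q \right)} = 1$ ($X{\left(u,Q \right)} = 1 + - \frac{5}{u} 0 = 1 + 0 = 1$)
$\frac{1}{X{\left(\left(-1 + 3\right) \left(-4\right),30 \right)} - 647} = \frac{1}{1 - 647} = \frac{1}{-646} = - \frac{1}{646}$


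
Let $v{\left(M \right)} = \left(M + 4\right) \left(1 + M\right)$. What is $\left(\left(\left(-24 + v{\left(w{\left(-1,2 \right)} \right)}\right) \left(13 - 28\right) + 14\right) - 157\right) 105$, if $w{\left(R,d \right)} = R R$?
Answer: $7035$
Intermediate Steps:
$w{\left(R,d \right)} = R^{2}$
$v{\left(M \right)} = \left(1 + M\right) \left(4 + M\right)$ ($v{\left(M \right)} = \left(4 + M\right) \left(1 + M\right) = \left(1 + M\right) \left(4 + M\right)$)
$\left(\left(\left(-24 + v{\left(w{\left(-1,2 \right)} \right)}\right) \left(13 - 28\right) + 14\right) - 157\right) 105 = \left(\left(\left(-24 + \left(4 + \left(\left(-1\right)^{2}\right)^{2} + 5 \left(-1\right)^{2}\right)\right) \left(13 - 28\right) + 14\right) - 157\right) 105 = \left(\left(\left(-24 + \left(4 + 1^{2} + 5 \cdot 1\right)\right) \left(-15\right) + 14\right) - 157\right) 105 = \left(\left(\left(-24 + \left(4 + 1 + 5\right)\right) \left(-15\right) + 14\right) - 157\right) 105 = \left(\left(\left(-24 + 10\right) \left(-15\right) + 14\right) - 157\right) 105 = \left(\left(\left(-14\right) \left(-15\right) + 14\right) - 157\right) 105 = \left(\left(210 + 14\right) - 157\right) 105 = \left(224 - 157\right) 105 = 67 \cdot 105 = 7035$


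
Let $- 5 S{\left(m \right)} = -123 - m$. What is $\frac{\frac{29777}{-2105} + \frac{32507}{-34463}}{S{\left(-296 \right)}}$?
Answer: $\frac{1094631986}{2510043679} \approx 0.4361$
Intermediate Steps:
$S{\left(m \right)} = \frac{123}{5} + \frac{m}{5}$ ($S{\left(m \right)} = - \frac{-123 - m}{5} = \frac{123}{5} + \frac{m}{5}$)
$\frac{\frac{29777}{-2105} + \frac{32507}{-34463}}{S{\left(-296 \right)}} = \frac{\frac{29777}{-2105} + \frac{32507}{-34463}}{\frac{123}{5} + \frac{1}{5} \left(-296\right)} = \frac{29777 \left(- \frac{1}{2105}\right) + 32507 \left(- \frac{1}{34463}\right)}{\frac{123}{5} - \frac{296}{5}} = \frac{- \frac{29777}{2105} - \frac{32507}{34463}}{- \frac{173}{5}} = \left(- \frac{1094631986}{72544615}\right) \left(- \frac{5}{173}\right) = \frac{1094631986}{2510043679}$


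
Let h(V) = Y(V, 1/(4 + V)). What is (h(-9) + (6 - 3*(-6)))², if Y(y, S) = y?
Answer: 225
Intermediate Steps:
h(V) = V
(h(-9) + (6 - 3*(-6)))² = (-9 + (6 - 3*(-6)))² = (-9 + (6 + 18))² = (-9 + 24)² = 15² = 225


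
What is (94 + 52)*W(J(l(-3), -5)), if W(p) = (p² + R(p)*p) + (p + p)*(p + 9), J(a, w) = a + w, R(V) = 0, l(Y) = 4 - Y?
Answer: 7008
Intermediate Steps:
W(p) = p² + 2*p*(9 + p) (W(p) = (p² + 0*p) + (p + p)*(p + 9) = (p² + 0) + (2*p)*(9 + p) = p² + 2*p*(9 + p))
(94 + 52)*W(J(l(-3), -5)) = (94 + 52)*(3*((4 - 1*(-3)) - 5)*(6 + ((4 - 1*(-3)) - 5))) = 146*(3*((4 + 3) - 5)*(6 + ((4 + 3) - 5))) = 146*(3*(7 - 5)*(6 + (7 - 5))) = 146*(3*2*(6 + 2)) = 146*(3*2*8) = 146*48 = 7008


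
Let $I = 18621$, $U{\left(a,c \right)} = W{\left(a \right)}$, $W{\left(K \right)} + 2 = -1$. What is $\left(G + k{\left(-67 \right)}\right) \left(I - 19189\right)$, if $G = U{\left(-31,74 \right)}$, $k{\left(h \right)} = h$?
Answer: $39760$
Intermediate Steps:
$W{\left(K \right)} = -3$ ($W{\left(K \right)} = -2 - 1 = -3$)
$U{\left(a,c \right)} = -3$
$G = -3$
$\left(G + k{\left(-67 \right)}\right) \left(I - 19189\right) = \left(-3 - 67\right) \left(18621 - 19189\right) = \left(-70\right) \left(-568\right) = 39760$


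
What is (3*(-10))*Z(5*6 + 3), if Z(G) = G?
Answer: -990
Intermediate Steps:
(3*(-10))*Z(5*6 + 3) = (3*(-10))*(5*6 + 3) = -30*(30 + 3) = -30*33 = -990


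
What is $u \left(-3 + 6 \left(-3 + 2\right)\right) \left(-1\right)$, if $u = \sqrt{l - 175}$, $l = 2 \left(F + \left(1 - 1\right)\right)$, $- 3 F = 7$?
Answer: $21 i \sqrt{33} \approx 120.64 i$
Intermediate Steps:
$F = - \frac{7}{3}$ ($F = \left(- \frac{1}{3}\right) 7 = - \frac{7}{3} \approx -2.3333$)
$l = - \frac{14}{3}$ ($l = 2 \left(- \frac{7}{3} + \left(1 - 1\right)\right) = 2 \left(- \frac{7}{3} + 0\right) = 2 \left(- \frac{7}{3}\right) = - \frac{14}{3} \approx -4.6667$)
$u = \frac{7 i \sqrt{33}}{3}$ ($u = \sqrt{- \frac{14}{3} - 175} = \sqrt{- \frac{539}{3}} = \frac{7 i \sqrt{33}}{3} \approx 13.404 i$)
$u \left(-3 + 6 \left(-3 + 2\right)\right) \left(-1\right) = \frac{7 i \sqrt{33}}{3} \left(-3 + 6 \left(-3 + 2\right)\right) \left(-1\right) = \frac{7 i \sqrt{33}}{3} \left(-3 + 6 \left(-1\right)\right) \left(-1\right) = \frac{7 i \sqrt{33}}{3} \left(-3 - 6\right) \left(-1\right) = \frac{7 i \sqrt{33}}{3} \left(\left(-9\right) \left(-1\right)\right) = \frac{7 i \sqrt{33}}{3} \cdot 9 = 21 i \sqrt{33}$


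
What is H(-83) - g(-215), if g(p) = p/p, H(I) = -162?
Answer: -163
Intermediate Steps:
g(p) = 1
H(-83) - g(-215) = -162 - 1*1 = -162 - 1 = -163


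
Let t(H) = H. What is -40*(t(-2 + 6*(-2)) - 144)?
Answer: 6320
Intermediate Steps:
-40*(t(-2 + 6*(-2)) - 144) = -40*((-2 + 6*(-2)) - 144) = -40*((-2 - 12) - 144) = -40*(-14 - 144) = -40*(-158) = 6320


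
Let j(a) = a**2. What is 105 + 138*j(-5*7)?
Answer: 169155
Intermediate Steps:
105 + 138*j(-5*7) = 105 + 138*(-5*7)**2 = 105 + 138*(-35)**2 = 105 + 138*1225 = 105 + 169050 = 169155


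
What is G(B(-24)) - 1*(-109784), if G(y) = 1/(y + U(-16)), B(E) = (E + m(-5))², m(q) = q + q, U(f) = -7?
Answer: 126141817/1149 ≈ 1.0978e+5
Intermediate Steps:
m(q) = 2*q
B(E) = (-10 + E)² (B(E) = (E + 2*(-5))² = (E - 10)² = (-10 + E)²)
G(y) = 1/(-7 + y) (G(y) = 1/(y - 7) = 1/(-7 + y))
G(B(-24)) - 1*(-109784) = 1/(-7 + (-10 - 24)²) - 1*(-109784) = 1/(-7 + (-34)²) + 109784 = 1/(-7 + 1156) + 109784 = 1/1149 + 109784 = 126141817/1149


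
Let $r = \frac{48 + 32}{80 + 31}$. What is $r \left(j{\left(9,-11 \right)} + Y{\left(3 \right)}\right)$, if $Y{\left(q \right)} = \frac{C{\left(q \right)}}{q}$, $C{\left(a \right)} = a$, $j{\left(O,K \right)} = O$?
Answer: $\frac{800}{111} \approx 7.2072$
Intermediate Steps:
$Y{\left(q \right)} = 1$ ($Y{\left(q \right)} = \frac{q}{q} = 1$)
$r = \frac{80}{111} \approx 0.72072$
$r \left(j{\left(9,-11 \right)} + Y{\left(3 \right)}\right) = \frac{80 \left(9 + 1\right)}{111} = \frac{80}{111} \cdot 10 = \frac{800}{111}$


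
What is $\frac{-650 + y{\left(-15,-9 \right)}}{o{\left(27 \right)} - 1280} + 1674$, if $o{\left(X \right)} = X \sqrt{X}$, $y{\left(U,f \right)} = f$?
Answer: $\frac{2710575778}{1618717} + \frac{53379 \sqrt{3}}{1618717} \approx 1674.6$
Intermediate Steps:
$o{\left(X \right)} = X^{\frac{3}{2}}$
$\frac{-650 + y{\left(-15,-9 \right)}}{o{\left(27 \right)} - 1280} + 1674 = \frac{-650 - 9}{27^{\frac{3}{2}} - 1280} + 1674 = - \frac{659}{81 \sqrt{3} - 1280} + 1674 = - \frac{659}{-1280 + 81 \sqrt{3}} + 1674 = 1674 - \frac{659}{-1280 + 81 \sqrt{3}}$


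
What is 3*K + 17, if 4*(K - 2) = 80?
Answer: 83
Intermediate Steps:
K = 22 (K = 2 + (1/4)*80 = 2 + 20 = 22)
3*K + 17 = 3*22 + 17 = 66 + 17 = 83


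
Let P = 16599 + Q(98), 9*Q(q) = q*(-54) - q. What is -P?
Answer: -144001/9 ≈ -16000.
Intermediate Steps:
Q(q) = -55*q/9 (Q(q) = (q*(-54) - q)/9 = (-54*q - q)/9 = (-55*q)/9 = -55*q/9)
P = 144001/9 (P = 16599 - 55/9*98 = 16599 - 5390/9 = 144001/9 ≈ 16000.)
-P = -1*144001/9 = -144001/9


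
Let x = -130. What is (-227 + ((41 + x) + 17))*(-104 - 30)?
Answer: 40066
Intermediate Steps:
(-227 + ((41 + x) + 17))*(-104 - 30) = (-227 + ((41 - 130) + 17))*(-104 - 30) = (-227 + (-89 + 17))*(-134) = (-227 - 72)*(-134) = -299*(-134) = 40066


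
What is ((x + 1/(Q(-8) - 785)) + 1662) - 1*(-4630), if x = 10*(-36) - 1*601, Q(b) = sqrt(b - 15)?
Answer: 3285217303/616248 - I*sqrt(23)/616248 ≈ 5331.0 - 7.7823e-6*I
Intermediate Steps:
Q(b) = sqrt(-15 + b)
x = -961 (x = -360 - 601 = -961)
((x + 1/(Q(-8) - 785)) + 1662) - 1*(-4630) = ((-961 + 1/(sqrt(-15 - 8) - 785)) + 1662) - 1*(-4630) = ((-961 + 1/(sqrt(-23) - 785)) + 1662) + 4630 = ((-961 + 1/(I*sqrt(23) - 785)) + 1662) + 4630 = ((-961 + 1/(-785 + I*sqrt(23))) + 1662) + 4630 = (701 + 1/(-785 + I*sqrt(23))) + 4630 = 5331 + 1/(-785 + I*sqrt(23))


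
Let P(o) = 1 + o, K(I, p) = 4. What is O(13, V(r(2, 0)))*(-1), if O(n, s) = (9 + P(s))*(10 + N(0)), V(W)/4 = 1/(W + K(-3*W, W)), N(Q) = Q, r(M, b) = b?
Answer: -110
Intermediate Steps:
V(W) = 4/(4 + W) (V(W) = 4/(W + 4) = 4/(4 + W))
O(n, s) = 100 + 10*s (O(n, s) = (9 + (1 + s))*(10 + 0) = (10 + s)*10 = 100 + 10*s)
O(13, V(r(2, 0)))*(-1) = (100 + 10*(4/(4 + 0)))*(-1) = (100 + 10*(4/4))*(-1) = (100 + 10*(4*(1/4)))*(-1) = (100 + 10*1)*(-1) = (100 + 10)*(-1) = 110*(-1) = -110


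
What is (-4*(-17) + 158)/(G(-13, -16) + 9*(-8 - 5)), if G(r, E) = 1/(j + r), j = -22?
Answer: -3955/2048 ≈ -1.9312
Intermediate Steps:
G(r, E) = 1/(-22 + r)
(-4*(-17) + 158)/(G(-13, -16) + 9*(-8 - 5)) = (-4*(-17) + 158)/(1/(-22 - 13) + 9*(-8 - 5)) = (68 + 158)/(1/(-35) + 9*(-13)) = 226/(-1/35 - 117) = 226/(-4096/35) = 226*(-35/4096) = -3955/2048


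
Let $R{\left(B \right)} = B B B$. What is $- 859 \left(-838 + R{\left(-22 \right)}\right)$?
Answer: $9866474$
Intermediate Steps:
$R{\left(B \right)} = B^{3}$ ($R{\left(B \right)} = B^{2} B = B^{3}$)
$- 859 \left(-838 + R{\left(-22 \right)}\right) = - 859 \left(-838 + \left(-22\right)^{3}\right) = - 859 \left(-838 - 10648\right) = \left(-859\right) \left(-11486\right) = 9866474$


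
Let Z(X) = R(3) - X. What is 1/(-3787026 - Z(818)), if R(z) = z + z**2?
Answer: -1/3786220 ≈ -2.6412e-7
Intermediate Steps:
Z(X) = 12 - X (Z(X) = 3*(1 + 3) - X = 3*4 - X = 12 - X)
1/(-3787026 - Z(818)) = 1/(-3787026 - (12 - 1*818)) = 1/(-3787026 - (12 - 818)) = 1/(-3787026 - 1*(-806)) = 1/(-3787026 + 806) = 1/(-3786220) = -1/3786220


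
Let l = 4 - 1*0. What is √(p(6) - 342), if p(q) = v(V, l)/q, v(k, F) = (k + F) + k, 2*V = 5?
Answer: I*√1362/2 ≈ 18.453*I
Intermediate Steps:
V = 5/2 (V = (½)*5 = 5/2 ≈ 2.5000)
l = 4 (l = 4 + 0 = 4)
v(k, F) = F + 2*k (v(k, F) = (F + k) + k = F + 2*k)
p(q) = 9/q (p(q) = (4 + 2*(5/2))/q = (4 + 5)/q = 9/q)
√(p(6) - 342) = √(9/6 - 342) = √(9*(⅙) - 342) = √(3/2 - 342) = √(-681/2) = I*√1362/2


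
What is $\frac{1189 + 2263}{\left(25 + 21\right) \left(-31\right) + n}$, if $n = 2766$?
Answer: $\frac{863}{335} \approx 2.5761$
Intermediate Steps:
$\frac{1189 + 2263}{\left(25 + 21\right) \left(-31\right) + n} = \frac{1189 + 2263}{\left(25 + 21\right) \left(-31\right) + 2766} = \frac{3452}{46 \left(-31\right) + 2766} = \frac{3452}{-1426 + 2766} = \frac{3452}{1340} = 3452 \cdot \frac{1}{1340} = \frac{863}{335}$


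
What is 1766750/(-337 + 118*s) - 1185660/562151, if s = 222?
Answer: 962520297310/14536662709 ≈ 66.213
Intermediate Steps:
1766750/(-337 + 118*s) - 1185660/562151 = 1766750/(-337 + 118*222) - 1185660/562151 = 1766750/(-337 + 26196) - 1185660*1/562151 = 1766750/25859 - 1185660/562151 = 962520297310/14536662709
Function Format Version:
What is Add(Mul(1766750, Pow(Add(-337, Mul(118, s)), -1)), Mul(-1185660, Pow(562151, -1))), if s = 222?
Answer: Rational(962520297310, 14536662709) ≈ 66.213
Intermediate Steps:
Add(Mul(1766750, Pow(Add(-337, Mul(118, s)), -1)), Mul(-1185660, Pow(562151, -1))) = Add(Mul(1766750, Pow(Add(-337, Mul(118, 222)), -1)), Mul(-1185660, Pow(562151, -1))) = Add(Mul(1766750, Pow(Add(-337, 26196), -1)), Mul(-1185660, Rational(1, 562151))) = Add(Mul(1766750, Pow(25859, -1)), Rational(-1185660, 562151)) = Add(Mul(1766750, Rational(1, 25859)), Rational(-1185660, 562151)) = Add(Rational(1766750, 25859), Rational(-1185660, 562151)) = Rational(962520297310, 14536662709)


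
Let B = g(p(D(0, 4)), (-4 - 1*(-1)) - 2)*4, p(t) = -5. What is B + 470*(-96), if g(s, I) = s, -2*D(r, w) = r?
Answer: -45140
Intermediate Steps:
D(r, w) = -r/2
B = -20 (B = -5*4 = -20)
B + 470*(-96) = -20 + 470*(-96) = -20 - 45120 = -45140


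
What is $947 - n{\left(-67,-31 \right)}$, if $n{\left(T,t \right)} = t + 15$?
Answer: $963$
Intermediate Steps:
$n{\left(T,t \right)} = 15 + t$
$947 - n{\left(-67,-31 \right)} = 947 - \left(15 - 31\right) = 947 - -16 = 947 + 16 = 963$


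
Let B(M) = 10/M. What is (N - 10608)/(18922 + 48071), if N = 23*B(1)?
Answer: -10378/66993 ≈ -0.15491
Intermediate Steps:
N = 230 (N = 23*(10/1) = 23*(10*1) = 23*10 = 230)
(N - 10608)/(18922 + 48071) = (230 - 10608)/(18922 + 48071) = -10378/66993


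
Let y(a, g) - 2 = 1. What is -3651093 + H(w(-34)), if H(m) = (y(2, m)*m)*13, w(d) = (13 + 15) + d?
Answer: -3651327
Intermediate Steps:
y(a, g) = 3 (y(a, g) = 2 + 1 = 3)
w(d) = 28 + d
H(m) = 39*m (H(m) = (3*m)*13 = 39*m)
-3651093 + H(w(-34)) = -3651093 + 39*(28 - 34) = -3651093 + 39*(-6) = -3651093 - 234 = -3651327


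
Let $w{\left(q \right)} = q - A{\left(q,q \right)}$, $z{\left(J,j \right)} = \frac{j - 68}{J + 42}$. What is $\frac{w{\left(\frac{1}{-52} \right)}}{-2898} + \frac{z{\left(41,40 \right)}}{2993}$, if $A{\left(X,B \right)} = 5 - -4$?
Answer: $\frac{16041289}{5347964232} \approx 0.0029995$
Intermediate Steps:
$A{\left(X,B \right)} = 9$ ($A{\left(X,B \right)} = 5 + 4 = 9$)
$z{\left(J,j \right)} = \frac{-68 + j}{42 + J}$
$w{\left(q \right)} = -9 + q$ ($w{\left(q \right)} = q - 9 = -9 + q$)
$\frac{w{\left(\frac{1}{-52} \right)}}{-2898} + \frac{z{\left(41,40 \right)}}{2993} = \frac{-9 + \frac{1}{-52}}{-2898} + \frac{\frac{1}{42 + 41} \left(-68 + 40\right)}{2993} = \left(-9 - \frac{1}{52}\right) \left(- \frac{1}{2898}\right) + \frac{1}{83} \left(-28\right) \frac{1}{2993} = \left(- \frac{469}{52}\right) \left(- \frac{1}{2898}\right) + \frac{1}{83} \left(-28\right) \frac{1}{2993} = \frac{67}{21528} - \frac{28}{248419} = \frac{16041289}{5347964232}$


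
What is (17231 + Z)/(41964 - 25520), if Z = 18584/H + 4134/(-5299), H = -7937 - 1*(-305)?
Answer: 87090690413/83128465224 ≈ 1.0477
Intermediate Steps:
H = -7632 (H = -7937 + 305 = -7632)
Z = -16253413/5055246 (Z = 18584/(-7632) + 4134/(-5299) = 18584*(-1/7632) + 4134*(-1/5299) = -2323/954 - 4134/5299 = -16253413/5055246 ≈ -3.2152)
(17231 + Z)/(41964 - 25520) = (17231 - 16253413/5055246)/(41964 - 25520) = (87090690413/5055246)/16444 = (87090690413/5055246)*(1/16444) = 87090690413/83128465224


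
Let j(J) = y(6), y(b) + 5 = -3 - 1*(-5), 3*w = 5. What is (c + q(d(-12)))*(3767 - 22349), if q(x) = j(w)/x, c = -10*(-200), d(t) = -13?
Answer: -483187746/13 ≈ -3.7168e+7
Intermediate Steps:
w = 5/3 (w = (1/3)*5 = 5/3 ≈ 1.6667)
y(b) = -3 (y(b) = -5 + (-3 - 1*(-5)) = -5 + (-3 + 5) = -5 + 2 = -3)
j(J) = -3
c = 2000
q(x) = -3/x
(c + q(d(-12)))*(3767 - 22349) = (2000 - 3/(-13))*(3767 - 22349) = (2000 - 3*(-1/13))*(-18582) = (2000 + 3/13)*(-18582) = (26003/13)*(-18582) = -483187746/13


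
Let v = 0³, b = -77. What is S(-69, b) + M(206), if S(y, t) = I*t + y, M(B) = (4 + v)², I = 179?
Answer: -13836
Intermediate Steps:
v = 0
M(B) = 16 (M(B) = (4 + 0)² = 4² = 16)
S(y, t) = y + 179*t (S(y, t) = 179*t + y = y + 179*t)
S(-69, b) + M(206) = (-69 + 179*(-77)) + 16 = (-69 - 13783) + 16 = -13852 + 16 = -13836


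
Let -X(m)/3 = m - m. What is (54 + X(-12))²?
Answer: 2916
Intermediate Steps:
X(m) = 0 (X(m) = -3*(m - m) = -3*0 = 0)
(54 + X(-12))² = (54 + 0)² = 54² = 2916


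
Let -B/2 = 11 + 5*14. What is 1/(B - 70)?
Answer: -1/232 ≈ -0.0043103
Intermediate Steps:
B = -162 (B = -2*(11 + 5*14) = -2*(11 + 70) = -2*81 = -162)
1/(B - 70) = 1/(-162 - 70) = 1/(-232) = -1/232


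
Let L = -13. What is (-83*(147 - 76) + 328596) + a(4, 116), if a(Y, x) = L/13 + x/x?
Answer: 322703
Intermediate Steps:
a(Y, x) = 0 (a(Y, x) = -13/13 + x/x = -13*1/13 + 1 = -1 + 1 = 0)
(-83*(147 - 76) + 328596) + a(4, 116) = (-83*(147 - 76) + 328596) + 0 = (-83*71 + 328596) + 0 = (-5893 + 328596) + 0 = 322703 + 0 = 322703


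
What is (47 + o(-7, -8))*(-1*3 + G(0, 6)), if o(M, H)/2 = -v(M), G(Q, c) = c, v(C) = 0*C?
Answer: 141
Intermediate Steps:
v(C) = 0
o(M, H) = 0 (o(M, H) = 2*(-1*0) = 2*0 = 0)
(47 + o(-7, -8))*(-1*3 + G(0, 6)) = (47 + 0)*(-1*3 + 6) = 47*(-3 + 6) = 47*3 = 141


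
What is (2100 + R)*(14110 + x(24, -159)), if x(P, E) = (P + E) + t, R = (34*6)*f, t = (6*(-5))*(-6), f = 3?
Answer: 38388360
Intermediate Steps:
t = 180 (t = -30*(-6) = 180)
R = 612 (R = (34*6)*3 = 204*3 = 612)
x(P, E) = 180 + E + P (x(P, E) = (P + E) + 180 = (E + P) + 180 = 180 + E + P)
(2100 + R)*(14110 + x(24, -159)) = (2100 + 612)*(14110 + (180 - 159 + 24)) = 2712*(14110 + 45) = 2712*14155 = 38388360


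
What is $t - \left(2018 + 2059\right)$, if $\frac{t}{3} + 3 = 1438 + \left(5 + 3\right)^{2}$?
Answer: $420$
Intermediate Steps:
$t = 4497$ ($t = -9 + 3 \left(1438 + \left(5 + 3\right)^{2}\right) = -9 + 3 \left(1438 + 8^{2}\right) = -9 + 3 \left(1438 + 64\right) = -9 + 3 \cdot 1502 = -9 + 4506 = 4497$)
$t - \left(2018 + 2059\right) = 4497 - \left(2018 + 2059\right) = 4497 - 4077 = 420$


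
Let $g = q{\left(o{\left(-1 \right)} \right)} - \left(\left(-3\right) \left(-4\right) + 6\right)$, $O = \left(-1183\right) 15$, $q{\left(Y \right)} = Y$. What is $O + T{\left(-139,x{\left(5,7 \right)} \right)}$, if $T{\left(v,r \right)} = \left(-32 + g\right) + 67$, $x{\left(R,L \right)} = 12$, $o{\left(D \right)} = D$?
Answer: $-17729$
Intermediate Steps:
$O = -17745$
$g = -19$ ($g = -1 - \left(\left(-3\right) \left(-4\right) + 6\right) = -1 - \left(12 + 6\right) = -1 - 18 = -19$)
$T{\left(v,r \right)} = 16$ ($T{\left(v,r \right)} = \left(-32 - 19\right) + 67 = -51 + 67 = 16$)
$O + T{\left(-139,x{\left(5,7 \right)} \right)} = -17745 + 16 = -17729$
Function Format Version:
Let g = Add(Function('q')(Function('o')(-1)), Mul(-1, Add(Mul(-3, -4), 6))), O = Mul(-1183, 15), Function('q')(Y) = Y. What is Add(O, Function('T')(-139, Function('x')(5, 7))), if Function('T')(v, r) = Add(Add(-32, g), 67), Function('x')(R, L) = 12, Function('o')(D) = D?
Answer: -17729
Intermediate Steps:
O = -17745
g = -19 (g = Add(-1, Mul(-1, Add(Mul(-3, -4), 6))) = Add(-1, Mul(-1, Add(12, 6))) = Add(-1, Mul(-1, 18)) = Add(-1, -18) = -19)
Function('T')(v, r) = 16 (Function('T')(v, r) = Add(Add(-32, -19), 67) = Add(-51, 67) = 16)
Add(O, Function('T')(-139, Function('x')(5, 7))) = Add(-17745, 16) = -17729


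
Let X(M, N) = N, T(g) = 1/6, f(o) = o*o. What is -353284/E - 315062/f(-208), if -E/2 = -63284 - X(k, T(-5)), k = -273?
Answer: -82742026819/8213778560 ≈ -10.074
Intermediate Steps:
f(o) = o²
T(g) = ⅙
E = 379705/3 (E = -2*(-63284 - 1*⅙) = -2*(-63284 - ⅙) = -2*(-379705/6) = 379705/3 ≈ 1.2657e+5)
-353284/E - 315062/f(-208) = -353284/379705/3 - 315062/((-208)²) = -353284*3/379705 - 315062/43264 = -1059852/379705 - 315062*1/43264 = -1059852/379705 - 157531/21632 = -82742026819/8213778560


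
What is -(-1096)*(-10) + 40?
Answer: -10920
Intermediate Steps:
-(-1096)*(-10) + 40 = -137*80 + 40 = -10960 + 40 = -10920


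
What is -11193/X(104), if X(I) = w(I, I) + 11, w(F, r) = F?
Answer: -11193/115 ≈ -97.330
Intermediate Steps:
X(I) = 11 + I (X(I) = I + 11 = 11 + I)
-11193/X(104) = -11193/(11 + 104) = -11193/115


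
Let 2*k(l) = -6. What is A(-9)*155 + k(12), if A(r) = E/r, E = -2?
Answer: 283/9 ≈ 31.444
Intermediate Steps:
k(l) = -3 (k(l) = (½)*(-6) = -3)
A(r) = -2/r
A(-9)*155 + k(12) = -2/(-9)*155 - 3 = -2*(-⅑)*155 - 3 = (2/9)*155 - 3 = 310/9 - 3 = 283/9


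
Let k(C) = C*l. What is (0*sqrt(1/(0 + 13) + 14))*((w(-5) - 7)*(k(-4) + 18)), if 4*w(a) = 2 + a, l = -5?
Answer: 0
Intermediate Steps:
w(a) = 1/2 + a/4 (w(a) = (2 + a)/4 = 1/2 + a/4)
k(C) = -5*C (k(C) = C*(-5) = -5*C)
(0*sqrt(1/(0 + 13) + 14))*((w(-5) - 7)*(k(-4) + 18)) = (0*sqrt(1/(0 + 13) + 14))*(((1/2 + (1/4)*(-5)) - 7)*(-5*(-4) + 18)) = (0*sqrt(1/13 + 14))*(((1/2 - 5/4) - 7)*(20 + 18)) = (0*sqrt(1/13 + 14))*((-3/4 - 7)*38) = (0*sqrt(183/13))*(-31/4*38) = (0*(sqrt(2379)/13))*(-589/2) = 0*(-589/2) = 0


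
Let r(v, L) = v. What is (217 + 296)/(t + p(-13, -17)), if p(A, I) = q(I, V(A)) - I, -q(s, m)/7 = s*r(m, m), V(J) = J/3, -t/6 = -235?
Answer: 1539/2734 ≈ 0.56291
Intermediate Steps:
t = 1410 (t = -6*(-235) = 1410)
V(J) = J/3 (V(J) = J*(1/3) = J/3)
q(s, m) = -7*m*s (q(s, m) = -7*s*m = -7*m*s)
p(A, I) = -I - 7*A*I/3 (p(A, I) = -7*A/3*I - I = -7*A*I/3 - I = -I - 7*A*I/3)
(217 + 296)/(t + p(-13, -17)) = (217 + 296)/(1410 + (1/3)*(-17)*(-3 - 7*(-13))) = 513/(1410 + (1/3)*(-17)*(-3 + 91)) = 513/(1410 + (1/3)*(-17)*88) = 513/(1410 - 1496/3) = 513/(2734/3) = 513*(3/2734) = 1539/2734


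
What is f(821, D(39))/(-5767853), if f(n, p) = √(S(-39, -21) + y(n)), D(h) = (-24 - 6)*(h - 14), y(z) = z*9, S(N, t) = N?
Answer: -5*√6/823979 ≈ -1.4864e-5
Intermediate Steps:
y(z) = 9*z
D(h) = 420 - 30*h (D(h) = -30*(-14 + h) = 420 - 30*h)
f(n, p) = √(-39 + 9*n)
f(821, D(39))/(-5767853) = √(-39 + 9*821)/(-5767853) = √(-39 + 7389)*(-1/5767853) = √7350*(-1/5767853) = (35*√6)*(-1/5767853) = -5*√6/823979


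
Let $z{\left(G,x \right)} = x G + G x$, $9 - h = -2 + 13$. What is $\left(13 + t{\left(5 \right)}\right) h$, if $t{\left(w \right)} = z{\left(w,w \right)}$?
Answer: $-126$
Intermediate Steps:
$h = -2$ ($h = 9 - \left(-2 + 13\right) = 9 - 11 = -2$)
$z{\left(G,x \right)} = 2 G x$ ($z{\left(G,x \right)} = G x + G x = 2 G x$)
$t{\left(w \right)} = 2 w^{2}$ ($t{\left(w \right)} = 2 w w = 2 w^{2}$)
$\left(13 + t{\left(5 \right)}\right) h = \left(13 + 2 \cdot 5^{2}\right) \left(-2\right) = \left(13 + 2 \cdot 25\right) \left(-2\right) = \left(13 + 50\right) \left(-2\right) = 63 \left(-2\right) = -126$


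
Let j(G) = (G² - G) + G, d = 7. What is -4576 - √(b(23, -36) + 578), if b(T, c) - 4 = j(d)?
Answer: -4576 - √631 ≈ -4601.1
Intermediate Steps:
j(G) = G²
b(T, c) = 53 (b(T, c) = 4 + 7² = 4 + 49 = 53)
-4576 - √(b(23, -36) + 578) = -4576 - √(53 + 578) = -4576 - √631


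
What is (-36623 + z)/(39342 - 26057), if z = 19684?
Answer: -16939/13285 ≈ -1.2750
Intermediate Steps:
(-36623 + z)/(39342 - 26057) = (-36623 + 19684)/(39342 - 26057) = -16939/13285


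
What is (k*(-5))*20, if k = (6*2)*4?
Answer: -4800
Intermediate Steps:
k = 48 (k = 12*4 = 48)
(k*(-5))*20 = (48*(-5))*20 = -240*20 = -4800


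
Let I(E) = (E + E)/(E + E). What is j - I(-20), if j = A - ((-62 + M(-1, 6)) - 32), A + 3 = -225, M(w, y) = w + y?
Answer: -140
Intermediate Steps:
I(E) = 1 (I(E) = (2*E)/((2*E)) = (2*E)*(1/(2*E)) = 1)
A = -228 (A = -3 - 225 = -228)
j = -139 (j = -228 - ((-62 + (-1 + 6)) - 32) = -228 - ((-62 + 5) - 32) = -228 - (-57 - 32) = -228 - 1*(-89) = -228 + 89 = -139)
j - I(-20) = -139 - 1*1 = -139 - 1 = -140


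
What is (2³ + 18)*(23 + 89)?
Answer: 2912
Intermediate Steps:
(2³ + 18)*(23 + 89) = (8 + 18)*112 = 26*112 = 2912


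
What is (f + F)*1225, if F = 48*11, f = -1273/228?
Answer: 7679525/12 ≈ 6.3996e+5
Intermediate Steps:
f = -67/12 (f = -1273*1/228 = -67/12 ≈ -5.5833)
F = 528
(f + F)*1225 = (-67/12 + 528)*1225 = (6269/12)*1225 = 7679525/12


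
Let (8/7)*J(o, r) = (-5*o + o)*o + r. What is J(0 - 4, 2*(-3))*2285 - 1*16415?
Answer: -625485/4 ≈ -1.5637e+5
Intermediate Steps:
J(o, r) = -7*o²/2 + 7*r/8 (J(o, r) = 7*((-5*o + o)*o + r)/8 = 7*((-4*o)*o + r)/8 = 7*(-4*o² + r)/8 = 7*(r - 4*o²)/8 = -7*o²/2 + 7*r/8)
J(0 - 4, 2*(-3))*2285 - 1*16415 = (-7*(0 - 4)²/2 + 7*(2*(-3))/8)*2285 - 1*16415 = (-7/2*(-4)² + (7/8)*(-6))*2285 - 16415 = (-7/2*16 - 21/4)*2285 - 16415 = (-56 - 21/4)*2285 - 16415 = -245/4*2285 - 16415 = -559825/4 - 16415 = -625485/4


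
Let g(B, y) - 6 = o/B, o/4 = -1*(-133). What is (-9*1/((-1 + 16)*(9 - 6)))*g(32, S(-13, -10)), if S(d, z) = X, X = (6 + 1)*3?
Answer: -181/40 ≈ -4.5250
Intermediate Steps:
X = 21 (X = 7*3 = 21)
S(d, z) = 21
o = 532 (o = 4*(-1*(-133)) = 4*133 = 532)
g(B, y) = 6 + 532/B
(-9*1/((-1 + 16)*(9 - 6)))*g(32, S(-13, -10)) = (-9*1/((-1 + 16)*(9 - 6)))*(6 + 532/32) = (-9/(3*15))*(6 + 532*(1/32)) = (-9/45)*(6 + 133/8) = -9*1/45*(181/8) = -1/5*181/8 = -181/40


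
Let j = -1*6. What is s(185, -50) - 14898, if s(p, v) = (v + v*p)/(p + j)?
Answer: -2676042/179 ≈ -14950.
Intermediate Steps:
j = -6
s(p, v) = (v + p*v)/(-6 + p) (s(p, v) = (v + v*p)/(p - 6) = (v + p*v)/(-6 + p))
s(185, -50) - 14898 = -50*(1 + 185)/(-6 + 185) - 14898 = -50*186/179 - 14898 = -50*1/179*186 - 14898 = -9300/179 - 14898 = -2676042/179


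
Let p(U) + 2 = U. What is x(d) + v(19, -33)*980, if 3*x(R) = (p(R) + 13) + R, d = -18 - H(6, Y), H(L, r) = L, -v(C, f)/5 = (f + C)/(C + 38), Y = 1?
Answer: 67897/57 ≈ 1191.2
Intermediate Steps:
v(C, f) = -5*(C + f)/(38 + C) (v(C, f) = -5*(f + C)/(C + 38) = -5*(C + f)/(38 + C))
p(U) = -2 + U
d = -24 (d = -18 - 1*6 = -18 - 6 = -24)
x(R) = 11/3 + 2*R/3 (x(R) = (((-2 + R) + 13) + R)/3 = ((11 + R) + R)/3 = (11 + 2*R)/3 = 11/3 + 2*R/3)
x(d) + v(19, -33)*980 = (11/3 + (⅔)*(-24)) + (5*(-1*19 - 1*(-33))/(38 + 19))*980 = (11/3 - 16) + (5*(-19 + 33)/57)*980 = -37/3 + (5*(1/57)*14)*980 = -37/3 + (70/57)*980 = -37/3 + 68600/57 = 67897/57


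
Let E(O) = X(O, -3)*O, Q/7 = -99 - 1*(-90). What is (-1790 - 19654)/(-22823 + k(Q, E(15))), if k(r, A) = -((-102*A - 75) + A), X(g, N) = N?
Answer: 21444/27293 ≈ 0.78570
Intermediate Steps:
Q = -63 (Q = 7*(-99 - 1*(-90)) = 7*(-99 + 90) = 7*(-9) = -63)
E(O) = -3*O
k(r, A) = 75 + 101*A (k(r, A) = -((-75 - 102*A) + A) = -(-75 - 101*A) = 75 + 101*A)
(-1790 - 19654)/(-22823 + k(Q, E(15))) = (-1790 - 19654)/(-22823 + (75 + 101*(-3*15))) = -21444/(-22823 + (75 + 101*(-45))) = -21444/(-22823 + (75 - 4545)) = -21444/(-22823 - 4470) = -21444/(-27293) = -21444*(-1/27293) = 21444/27293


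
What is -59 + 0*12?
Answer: -59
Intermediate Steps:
-59 + 0*12 = -59 + 0 = -59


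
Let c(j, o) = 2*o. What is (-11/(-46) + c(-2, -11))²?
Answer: 1002001/2116 ≈ 473.54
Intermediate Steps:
(-11/(-46) + c(-2, -11))² = (-11/(-46) + 2*(-11))² = (-11*(-1/46) - 22)² = (11/46 - 22)² = (-1001/46)² = 1002001/2116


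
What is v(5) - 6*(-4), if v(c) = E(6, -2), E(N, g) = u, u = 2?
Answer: 26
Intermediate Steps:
E(N, g) = 2
v(c) = 2
v(5) - 6*(-4) = 2 - 6*(-4) = 2 + 24 = 26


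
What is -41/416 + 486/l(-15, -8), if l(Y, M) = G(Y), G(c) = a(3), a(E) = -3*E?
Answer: -22505/416 ≈ -54.099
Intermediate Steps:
G(c) = -9 (G(c) = -3*3 = -9)
l(Y, M) = -9
-41/416 + 486/l(-15, -8) = -41/416 + 486/(-9) = -41*1/416 + 486*(-1/9) = -41/416 - 54 = -22505/416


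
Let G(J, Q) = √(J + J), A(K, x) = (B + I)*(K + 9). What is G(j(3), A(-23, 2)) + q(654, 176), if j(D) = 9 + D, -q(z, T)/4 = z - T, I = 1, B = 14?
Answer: -1912 + 2*√6 ≈ -1907.1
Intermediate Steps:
q(z, T) = -4*z + 4*T (q(z, T) = -4*(z - T) = -4*z + 4*T)
A(K, x) = 135 + 15*K (A(K, x) = (14 + 1)*(K + 9) = 15*(9 + K) = 135 + 15*K)
G(J, Q) = √2*√J (G(J, Q) = √(2*J) = √2*√J)
G(j(3), A(-23, 2)) + q(654, 176) = √2*√(9 + 3) + (-4*654 + 4*176) = √2*√12 + (-2616 + 704) = √2*(2*√3) - 1912 = 2*√6 - 1912 = -1912 + 2*√6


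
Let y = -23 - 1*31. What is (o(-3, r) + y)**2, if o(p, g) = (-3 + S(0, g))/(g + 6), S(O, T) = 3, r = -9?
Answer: 2916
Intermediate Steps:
o(p, g) = 0 (o(p, g) = (-3 + 3)/(g + 6) = 0/(6 + g) = 0)
y = -54 (y = -23 - 31 = -54)
(o(-3, r) + y)**2 = (0 - 54)**2 = (-54)**2 = 2916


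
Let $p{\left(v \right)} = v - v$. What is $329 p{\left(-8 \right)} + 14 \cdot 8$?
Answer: $112$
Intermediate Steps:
$p{\left(v \right)} = 0$
$329 p{\left(-8 \right)} + 14 \cdot 8 = 329 \cdot 0 + 14 \cdot 8 = 0 + 112 = 112$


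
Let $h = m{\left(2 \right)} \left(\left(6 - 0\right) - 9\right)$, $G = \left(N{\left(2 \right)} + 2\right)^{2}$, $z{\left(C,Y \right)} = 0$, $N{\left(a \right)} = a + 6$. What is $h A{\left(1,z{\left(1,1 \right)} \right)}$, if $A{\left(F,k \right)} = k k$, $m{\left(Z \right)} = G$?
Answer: $0$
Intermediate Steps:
$N{\left(a \right)} = 6 + a$
$G = 100$ ($G = \left(\left(6 + 2\right) + 2\right)^{2} = \left(8 + 2\right)^{2} = 10^{2} = 100$)
$m{\left(Z \right)} = 100$
$A{\left(F,k \right)} = k^{2}$
$h = -300$ ($h = 100 \left(\left(6 - 0\right) - 9\right) = 100 \left(\left(6 + 0\right) - 9\right) = 100 \left(6 - 9\right) = 100 \left(-3\right) = -300$)
$h A{\left(1,z{\left(1,1 \right)} \right)} = - 300 \cdot 0^{2} = \left(-300\right) 0 = 0$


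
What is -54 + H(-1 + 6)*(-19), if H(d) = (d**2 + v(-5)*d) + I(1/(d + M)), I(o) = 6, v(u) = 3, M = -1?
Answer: -928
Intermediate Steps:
H(d) = 6 + d**2 + 3*d (H(d) = (d**2 + 3*d) + 6 = 6 + d**2 + 3*d)
-54 + H(-1 + 6)*(-19) = -54 + (6 + (-1 + 6)**2 + 3*(-1 + 6))*(-19) = -54 + (6 + 5**2 + 3*5)*(-19) = -54 + (6 + 25 + 15)*(-19) = -54 + 46*(-19) = -54 - 874 = -928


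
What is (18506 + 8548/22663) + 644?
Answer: 434004998/22663 ≈ 19150.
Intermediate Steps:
(18506 + 8548/22663) + 644 = 419410026/22663 + 644 = 434004998/22663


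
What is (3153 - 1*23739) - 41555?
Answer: -62141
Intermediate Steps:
(3153 - 1*23739) - 41555 = (3153 - 23739) - 41555 = -20586 - 41555 = -62141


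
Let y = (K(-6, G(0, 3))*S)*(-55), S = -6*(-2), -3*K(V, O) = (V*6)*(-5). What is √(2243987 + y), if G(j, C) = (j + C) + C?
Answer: √2283587 ≈ 1511.2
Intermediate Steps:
G(j, C) = j + 2*C (G(j, C) = (C + j) + C = j + 2*C)
K(V, O) = 10*V (K(V, O) = -V*6*(-5)/3 = -6*V*(-5)/3 = -(-10)*V = 10*V)
S = 12
y = 39600 (y = ((10*(-6))*12)*(-55) = -60*12*(-55) = -720*(-55) = 39600)
√(2243987 + y) = √(2243987 + 39600) = √2283587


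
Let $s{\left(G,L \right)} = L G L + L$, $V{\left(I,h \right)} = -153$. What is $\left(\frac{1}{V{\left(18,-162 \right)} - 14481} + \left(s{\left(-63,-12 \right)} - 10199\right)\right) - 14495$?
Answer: $- \frac{494307253}{14634} \approx -33778.0$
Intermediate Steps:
$s{\left(G,L \right)} = L + G L^{2}$ ($s{\left(G,L \right)} = G L L + L = G L^{2} + L = L + G L^{2}$)
$\left(\frac{1}{V{\left(18,-162 \right)} - 14481} + \left(s{\left(-63,-12 \right)} - 10199\right)\right) - 14495 = \left(\frac{1}{-153 - 14481} - \left(10199 + 12 \left(1 - -756\right)\right)\right) - 14495 = \left(\frac{1}{-14634} - \left(10199 + 12 \left(1 + 756\right)\right)\right) - 14495 = \left(- \frac{1}{14634} - 19283\right) - 14495 = - \frac{282187423}{14634} - 14495 = - \frac{494307253}{14634}$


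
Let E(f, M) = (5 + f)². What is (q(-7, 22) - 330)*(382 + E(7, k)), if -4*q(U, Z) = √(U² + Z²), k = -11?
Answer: -173580 - 263*√533/2 ≈ -1.7662e+5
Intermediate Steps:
q(U, Z) = -√(U² + Z²)/4
(q(-7, 22) - 330)*(382 + E(7, k)) = (-√((-7)² + 22²)/4 - 330)*(382 + (5 + 7)²) = (-√(49 + 484)/4 - 330)*(382 + 12²) = (-√533/4 - 330)*(382 + 144) = (-330 - √533/4)*526 = -173580 - 263*√533/2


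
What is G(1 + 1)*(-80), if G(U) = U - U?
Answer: 0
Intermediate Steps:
G(U) = 0
G(1 + 1)*(-80) = 0*(-80) = 0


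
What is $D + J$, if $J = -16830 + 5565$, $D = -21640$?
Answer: $-32905$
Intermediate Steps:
$J = -11265$
$D + J = -21640 - 11265 = -32905$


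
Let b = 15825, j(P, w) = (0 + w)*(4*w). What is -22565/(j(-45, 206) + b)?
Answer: -22565/185569 ≈ -0.12160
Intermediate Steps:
j(P, w) = 4*w² (j(P, w) = w*(4*w) = 4*w²)
-22565/(j(-45, 206) + b) = -22565/(4*206² + 15825) = -22565/(4*42436 + 15825) = -22565/(169744 + 15825) = -22565/185569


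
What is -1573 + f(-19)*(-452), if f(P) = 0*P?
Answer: -1573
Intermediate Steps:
f(P) = 0
-1573 + f(-19)*(-452) = -1573 + 0*(-452) = -1573 + 0 = -1573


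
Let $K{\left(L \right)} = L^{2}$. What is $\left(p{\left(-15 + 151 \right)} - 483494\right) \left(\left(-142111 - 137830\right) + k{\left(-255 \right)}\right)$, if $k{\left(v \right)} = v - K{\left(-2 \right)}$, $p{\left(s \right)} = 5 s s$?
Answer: $109562122800$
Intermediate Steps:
$p{\left(s \right)} = 5 s^{2}$
$k{\left(v \right)} = -4 + v$ ($k{\left(v \right)} = v - \left(-2\right)^{2} = v - 4 = -4 + v$)
$\left(p{\left(-15 + 151 \right)} - 483494\right) \left(\left(-142111 - 137830\right) + k{\left(-255 \right)}\right) = \left(5 \left(-15 + 151\right)^{2} - 483494\right) \left(\left(-142111 - 137830\right) - 259\right) = \left(5 \cdot 136^{2} - 483494\right) \left(\left(-142111 - 137830\right) - 259\right) = \left(5 \cdot 18496 - 483494\right) \left(-279941 - 259\right) = \left(92480 - 483494\right) \left(-280200\right) = \left(-391014\right) \left(-280200\right) = 109562122800$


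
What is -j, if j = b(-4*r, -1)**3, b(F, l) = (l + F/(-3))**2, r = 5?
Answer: -24137569/729 ≈ -33111.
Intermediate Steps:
b(F, l) = (l - F/3)**2 (b(F, l) = (l + F*(-1/3))**2 = (l - F/3)**2)
j = 24137569/729 (j = ((-4*5 - 3*(-1))**2/9)**3 = ((-20 + 3)**2/9)**3 = ((1/9)*(-17)**2)**3 = ((1/9)*289)**3 = (289/9)**3 = 24137569/729 ≈ 33111.)
-j = -1*24137569/729 = -24137569/729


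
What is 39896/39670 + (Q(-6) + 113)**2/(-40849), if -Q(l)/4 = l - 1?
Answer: 420516217/810239915 ≈ 0.51900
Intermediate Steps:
Q(l) = 4 - 4*l (Q(l) = -4*(l - 1) = -4*(-1 + l) = 4 - 4*l)
39896/39670 + (Q(-6) + 113)**2/(-40849) = 39896/39670 + ((4 - 4*(-6)) + 113)**2/(-40849) = 39896*(1/39670) + ((4 + 24) + 113)**2*(-1/40849) = 19948/19835 + (28 + 113)**2*(-1/40849) = 19948/19835 + 141**2*(-1/40849) = 19948/19835 + 19881*(-1/40849) = 19948/19835 - 19881/40849 = 420516217/810239915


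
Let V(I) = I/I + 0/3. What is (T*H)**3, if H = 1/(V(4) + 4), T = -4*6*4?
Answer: -884736/125 ≈ -7077.9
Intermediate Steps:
V(I) = 1 (V(I) = 1 + 0*(1/3) = 1 + 0 = 1)
T = -96 (T = -24*4 = -96)
H = 1/5 (H = 1/(1 + 4) = 1/5 ≈ 0.20000)
(T*H)**3 = (-96*1/5)**3 = (-96/5)**3 = -884736/125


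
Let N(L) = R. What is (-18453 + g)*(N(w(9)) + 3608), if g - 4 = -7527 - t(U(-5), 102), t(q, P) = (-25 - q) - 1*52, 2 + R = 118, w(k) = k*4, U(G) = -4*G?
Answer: -96373396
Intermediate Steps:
w(k) = 4*k
R = 116 (R = -2 + 118 = 116)
t(q, P) = -77 - q (t(q, P) = (-25 - q) - 52 = -77 - q)
N(L) = 116
g = -7426 (g = 4 + (-7527 - (-77 - (-4)*(-5))) = 4 + (-7527 - (-77 - 1*20)) = 4 + (-7527 - (-77 - 20)) = 4 + (-7527 - 1*(-97)) = 4 + (-7527 + 97) = 4 - 7430 = -7426)
(-18453 + g)*(N(w(9)) + 3608) = (-18453 - 7426)*(116 + 3608) = -25879*3724 = -96373396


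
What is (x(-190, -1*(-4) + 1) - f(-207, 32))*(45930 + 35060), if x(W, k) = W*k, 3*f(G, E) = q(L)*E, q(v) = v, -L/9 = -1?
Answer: -84715540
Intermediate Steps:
L = 9 (L = -9*(-1) = 9)
f(G, E) = 3*E (f(G, E) = (9*E)/3 = 3*E)
(x(-190, -1*(-4) + 1) - f(-207, 32))*(45930 + 35060) = (-190*(-1*(-4) + 1) - 3*32)*(45930 + 35060) = (-190*(4 + 1) - 1*96)*80990 = (-190*5 - 96)*80990 = (-950 - 96)*80990 = -1046*80990 = -84715540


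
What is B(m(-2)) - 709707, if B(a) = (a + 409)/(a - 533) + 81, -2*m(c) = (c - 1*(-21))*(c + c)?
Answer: -117088439/165 ≈ -7.0963e+5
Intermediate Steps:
m(c) = -c*(21 + c) (m(c) = -(c - 1*(-21))*(c + c)/2 = -(c + 21)*2*c/2 = -(21 + c)*2*c/2 = -c*(21 + c))
B(a) = 81 + (409 + a)/(-533 + a) (B(a) = (409 + a)/(-533 + a) + 81 = 81 + (409 + a)/(-533 + a))
B(m(-2)) - 709707 = 2*(-21382 + 41*(-1*(-2)*(21 - 2)))/(-533 - 1*(-2)*(21 - 2)) - 709707 = 2*(-21382 + 41*(-1*(-2)*19))/(-533 - 1*(-2)*19) - 709707 = 2*(-21382 + 41*38)/(-533 + 38) - 709707 = 2*(-21382 + 1558)/(-495) - 709707 = 2*(-1/495)*(-19824) - 709707 = 13216/165 - 709707 = -117088439/165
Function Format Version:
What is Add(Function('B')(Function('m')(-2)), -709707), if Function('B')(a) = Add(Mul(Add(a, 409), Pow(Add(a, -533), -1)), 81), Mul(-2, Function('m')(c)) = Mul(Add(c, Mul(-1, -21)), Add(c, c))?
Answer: Rational(-117088439, 165) ≈ -7.0963e+5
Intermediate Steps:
Function('m')(c) = Mul(-1, c, Add(21, c)) (Function('m')(c) = Mul(Rational(-1, 2), Mul(Add(c, Mul(-1, -21)), Add(c, c))) = Mul(Rational(-1, 2), Mul(Add(c, 21), Mul(2, c))) = Mul(Rational(-1, 2), Mul(Add(21, c), Mul(2, c))) = Mul(Rational(-1, 2), Mul(2, c, Add(21, c))) = Mul(-1, c, Add(21, c)))
Function('B')(a) = Add(81, Mul(Pow(Add(-533, a), -1), Add(409, a))) (Function('B')(a) = Add(Mul(Add(409, a), Pow(Add(-533, a), -1)), 81) = Add(Mul(Pow(Add(-533, a), -1), Add(409, a)), 81) = Add(81, Mul(Pow(Add(-533, a), -1), Add(409, a))))
Add(Function('B')(Function('m')(-2)), -709707) = Add(Mul(2, Pow(Add(-533, Mul(-1, -2, Add(21, -2))), -1), Add(-21382, Mul(41, Mul(-1, -2, Add(21, -2))))), -709707) = Add(Mul(2, Pow(Add(-533, Mul(-1, -2, 19)), -1), Add(-21382, Mul(41, Mul(-1, -2, 19)))), -709707) = Add(Mul(2, Pow(Add(-533, 38), -1), Add(-21382, Mul(41, 38))), -709707) = Add(Mul(2, Pow(-495, -1), Add(-21382, 1558)), -709707) = Add(Mul(2, Rational(-1, 495), -19824), -709707) = Add(Rational(13216, 165), -709707) = Rational(-117088439, 165)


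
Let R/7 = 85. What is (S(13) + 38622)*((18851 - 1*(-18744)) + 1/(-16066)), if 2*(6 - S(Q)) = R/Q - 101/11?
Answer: 1667402279193786/1148719 ≈ 1.4515e+9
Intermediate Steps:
R = 595 (R = 7*85 = 595)
S(Q) = 233/22 - 595/(2*Q) (S(Q) = 6 - (595/Q - 101/11)/2 = 6 - (-101/11 + 595/Q)/2 = 6 + (101/22 - 595/(2*Q)) = 233/22 - 595/(2*Q))
(S(13) + 38622)*((18851 - 1*(-18744)) + 1/(-16066)) = ((1/22)*(-6545 + 233*13)/13 + 38622)*((18851 - 1*(-18744)) + 1/(-16066)) = ((1/22)*(1/13)*(-6545 + 3029) + 38622)*((18851 + 18744) - 1/16066) = ((1/22)*(1/13)*(-3516) + 38622)*(37595 - 1/16066) = (-1758/143 + 38622)*(604001269/16066) = (5521188/143)*(604001269/16066) = 1667402279193786/1148719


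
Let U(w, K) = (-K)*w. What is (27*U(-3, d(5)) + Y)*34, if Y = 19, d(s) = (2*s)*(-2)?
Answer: -54434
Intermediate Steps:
d(s) = -4*s
U(w, K) = -K*w
(27*U(-3, d(5)) + Y)*34 = (27*(-1*(-4*5)*(-3)) + 19)*34 = (27*(-1*(-20)*(-3)) + 19)*34 = (27*(-60) + 19)*34 = (-1620 + 19)*34 = -1601*34 = -54434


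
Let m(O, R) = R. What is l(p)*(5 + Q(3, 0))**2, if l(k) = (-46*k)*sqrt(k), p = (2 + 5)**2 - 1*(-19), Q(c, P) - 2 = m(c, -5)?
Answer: -25024*sqrt(17) ≈ -1.0318e+5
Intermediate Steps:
Q(c, P) = -3 (Q(c, P) = 2 - 5 = -3)
p = 68 (p = 7**2 + 19 = 49 + 19 = 68)
l(k) = -46*k**(3/2)
l(p)*(5 + Q(3, 0))**2 = (-6256*sqrt(17))*(5 - 3)**2 = -6256*sqrt(17)*2**2 = -6256*sqrt(17)*4 = -25024*sqrt(17)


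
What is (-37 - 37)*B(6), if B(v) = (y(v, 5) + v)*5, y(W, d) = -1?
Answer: -1850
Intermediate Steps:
B(v) = -5 + 5*v (B(v) = (-1 + v)*5 = -5 + 5*v)
(-37 - 37)*B(6) = (-37 - 37)*(-5 + 5*6) = -74*(-5 + 30) = -74*25 = -1850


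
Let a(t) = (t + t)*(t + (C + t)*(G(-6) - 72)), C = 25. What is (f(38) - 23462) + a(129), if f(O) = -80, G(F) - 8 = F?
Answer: -2771500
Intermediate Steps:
G(F) = 8 + F
a(t) = 2*t*(-1750 - 69*t) (a(t) = (t + t)*(t + (25 + t)*((8 - 6) - 72)) = (2*t)*(t + (25 + t)*(2 - 72)) = (2*t)*(t + (25 + t)*(-70)) = (2*t)*(t + (-1750 - 70*t)) = (2*t)*(-1750 - 69*t) = 2*t*(-1750 - 69*t))
(f(38) - 23462) + a(129) = (-80 - 23462) - 2*129*(1750 + 69*129) = -23542 - 2*129*(1750 + 8901) = -23542 - 2*129*10651 = -23542 - 2747958 = -2771500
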